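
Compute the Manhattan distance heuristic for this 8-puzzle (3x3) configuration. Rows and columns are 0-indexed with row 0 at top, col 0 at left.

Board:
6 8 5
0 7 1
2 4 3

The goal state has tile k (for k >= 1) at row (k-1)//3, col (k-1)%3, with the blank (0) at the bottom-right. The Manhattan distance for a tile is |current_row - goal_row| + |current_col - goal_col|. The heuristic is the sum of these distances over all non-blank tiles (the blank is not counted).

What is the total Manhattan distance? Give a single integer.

Answer: 19

Derivation:
Tile 6: at (0,0), goal (1,2), distance |0-1|+|0-2| = 3
Tile 8: at (0,1), goal (2,1), distance |0-2|+|1-1| = 2
Tile 5: at (0,2), goal (1,1), distance |0-1|+|2-1| = 2
Tile 7: at (1,1), goal (2,0), distance |1-2|+|1-0| = 2
Tile 1: at (1,2), goal (0,0), distance |1-0|+|2-0| = 3
Tile 2: at (2,0), goal (0,1), distance |2-0|+|0-1| = 3
Tile 4: at (2,1), goal (1,0), distance |2-1|+|1-0| = 2
Tile 3: at (2,2), goal (0,2), distance |2-0|+|2-2| = 2
Sum: 3 + 2 + 2 + 2 + 3 + 3 + 2 + 2 = 19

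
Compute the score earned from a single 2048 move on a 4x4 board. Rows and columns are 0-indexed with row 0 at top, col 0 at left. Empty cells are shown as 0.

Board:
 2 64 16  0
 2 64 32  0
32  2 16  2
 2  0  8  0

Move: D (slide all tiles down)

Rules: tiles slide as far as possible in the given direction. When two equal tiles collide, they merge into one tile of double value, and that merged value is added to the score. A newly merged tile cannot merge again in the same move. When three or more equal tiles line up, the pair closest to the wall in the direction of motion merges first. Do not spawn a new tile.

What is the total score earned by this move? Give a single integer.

Answer: 132

Derivation:
Slide down:
col 0: [2, 2, 32, 2] -> [0, 4, 32, 2]  score +4 (running 4)
col 1: [64, 64, 2, 0] -> [0, 0, 128, 2]  score +128 (running 132)
col 2: [16, 32, 16, 8] -> [16, 32, 16, 8]  score +0 (running 132)
col 3: [0, 0, 2, 0] -> [0, 0, 0, 2]  score +0 (running 132)
Board after move:
  0   0  16   0
  4   0  32   0
 32 128  16   0
  2   2   8   2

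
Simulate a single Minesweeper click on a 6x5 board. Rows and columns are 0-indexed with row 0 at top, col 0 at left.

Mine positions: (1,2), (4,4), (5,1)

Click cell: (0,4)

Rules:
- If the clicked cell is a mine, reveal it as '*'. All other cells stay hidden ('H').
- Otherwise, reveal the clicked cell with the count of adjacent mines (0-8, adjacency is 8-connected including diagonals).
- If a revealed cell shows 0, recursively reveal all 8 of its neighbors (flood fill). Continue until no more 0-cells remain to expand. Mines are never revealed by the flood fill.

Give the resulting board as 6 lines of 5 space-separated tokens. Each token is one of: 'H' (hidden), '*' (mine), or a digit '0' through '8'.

H H H 1 0
H H H 1 0
H H H 1 0
H H H 1 1
H H H H H
H H H H H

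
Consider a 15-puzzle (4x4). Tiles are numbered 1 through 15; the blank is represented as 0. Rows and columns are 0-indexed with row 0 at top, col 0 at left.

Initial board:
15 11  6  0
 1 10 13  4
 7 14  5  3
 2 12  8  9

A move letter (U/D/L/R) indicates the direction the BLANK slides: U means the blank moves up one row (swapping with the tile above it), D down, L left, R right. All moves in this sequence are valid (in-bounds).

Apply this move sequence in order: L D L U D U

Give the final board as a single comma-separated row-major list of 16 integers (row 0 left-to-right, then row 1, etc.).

Answer: 15, 0, 13, 6, 1, 11, 10, 4, 7, 14, 5, 3, 2, 12, 8, 9

Derivation:
After move 1 (L):
15 11  0  6
 1 10 13  4
 7 14  5  3
 2 12  8  9

After move 2 (D):
15 11 13  6
 1 10  0  4
 7 14  5  3
 2 12  8  9

After move 3 (L):
15 11 13  6
 1  0 10  4
 7 14  5  3
 2 12  8  9

After move 4 (U):
15  0 13  6
 1 11 10  4
 7 14  5  3
 2 12  8  9

After move 5 (D):
15 11 13  6
 1  0 10  4
 7 14  5  3
 2 12  8  9

After move 6 (U):
15  0 13  6
 1 11 10  4
 7 14  5  3
 2 12  8  9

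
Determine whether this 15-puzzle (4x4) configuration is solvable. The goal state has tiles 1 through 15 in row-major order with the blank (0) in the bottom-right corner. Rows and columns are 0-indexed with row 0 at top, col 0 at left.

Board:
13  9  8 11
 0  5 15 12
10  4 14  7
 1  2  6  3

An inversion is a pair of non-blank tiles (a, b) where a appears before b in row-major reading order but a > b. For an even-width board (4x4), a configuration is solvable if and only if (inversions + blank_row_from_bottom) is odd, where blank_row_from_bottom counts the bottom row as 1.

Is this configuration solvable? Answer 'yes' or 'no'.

Answer: yes

Derivation:
Inversions: 74
Blank is in row 1 (0-indexed from top), which is row 3 counting from the bottom (bottom = 1).
74 + 3 = 77, which is odd, so the puzzle is solvable.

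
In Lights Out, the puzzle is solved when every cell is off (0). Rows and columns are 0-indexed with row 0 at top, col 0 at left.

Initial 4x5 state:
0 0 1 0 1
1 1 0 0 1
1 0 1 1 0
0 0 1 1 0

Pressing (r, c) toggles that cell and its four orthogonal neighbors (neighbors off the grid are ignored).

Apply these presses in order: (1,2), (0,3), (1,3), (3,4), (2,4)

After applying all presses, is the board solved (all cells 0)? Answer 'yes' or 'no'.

Answer: no

Derivation:
After press 1 at (1,2):
0 0 0 0 1
1 0 1 1 1
1 0 0 1 0
0 0 1 1 0

After press 2 at (0,3):
0 0 1 1 0
1 0 1 0 1
1 0 0 1 0
0 0 1 1 0

After press 3 at (1,3):
0 0 1 0 0
1 0 0 1 0
1 0 0 0 0
0 0 1 1 0

After press 4 at (3,4):
0 0 1 0 0
1 0 0 1 0
1 0 0 0 1
0 0 1 0 1

After press 5 at (2,4):
0 0 1 0 0
1 0 0 1 1
1 0 0 1 0
0 0 1 0 0

Lights still on: 7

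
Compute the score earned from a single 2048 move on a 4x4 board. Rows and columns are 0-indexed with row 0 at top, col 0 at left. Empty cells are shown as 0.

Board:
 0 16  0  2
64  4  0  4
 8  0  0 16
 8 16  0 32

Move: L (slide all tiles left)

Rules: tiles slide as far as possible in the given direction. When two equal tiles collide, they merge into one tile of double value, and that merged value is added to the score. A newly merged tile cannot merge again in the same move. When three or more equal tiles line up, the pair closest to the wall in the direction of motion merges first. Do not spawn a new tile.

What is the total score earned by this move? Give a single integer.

Slide left:
row 0: [0, 16, 0, 2] -> [16, 2, 0, 0]  score +0 (running 0)
row 1: [64, 4, 0, 4] -> [64, 8, 0, 0]  score +8 (running 8)
row 2: [8, 0, 0, 16] -> [8, 16, 0, 0]  score +0 (running 8)
row 3: [8, 16, 0, 32] -> [8, 16, 32, 0]  score +0 (running 8)
Board after move:
16  2  0  0
64  8  0  0
 8 16  0  0
 8 16 32  0

Answer: 8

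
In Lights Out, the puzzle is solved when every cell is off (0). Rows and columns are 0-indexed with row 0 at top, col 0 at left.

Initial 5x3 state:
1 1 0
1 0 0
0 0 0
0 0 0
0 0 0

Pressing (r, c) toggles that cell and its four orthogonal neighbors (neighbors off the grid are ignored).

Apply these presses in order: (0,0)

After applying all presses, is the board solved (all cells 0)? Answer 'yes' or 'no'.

Answer: yes

Derivation:
After press 1 at (0,0):
0 0 0
0 0 0
0 0 0
0 0 0
0 0 0

Lights still on: 0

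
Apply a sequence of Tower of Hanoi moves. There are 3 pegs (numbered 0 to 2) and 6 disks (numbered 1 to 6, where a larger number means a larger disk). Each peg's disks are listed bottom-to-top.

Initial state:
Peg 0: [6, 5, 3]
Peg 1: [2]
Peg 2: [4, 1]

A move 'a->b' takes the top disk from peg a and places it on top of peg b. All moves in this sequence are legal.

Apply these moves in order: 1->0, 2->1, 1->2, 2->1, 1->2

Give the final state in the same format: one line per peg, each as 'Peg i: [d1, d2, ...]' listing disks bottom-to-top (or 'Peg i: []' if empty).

Answer: Peg 0: [6, 5, 3, 2]
Peg 1: []
Peg 2: [4, 1]

Derivation:
After move 1 (1->0):
Peg 0: [6, 5, 3, 2]
Peg 1: []
Peg 2: [4, 1]

After move 2 (2->1):
Peg 0: [6, 5, 3, 2]
Peg 1: [1]
Peg 2: [4]

After move 3 (1->2):
Peg 0: [6, 5, 3, 2]
Peg 1: []
Peg 2: [4, 1]

After move 4 (2->1):
Peg 0: [6, 5, 3, 2]
Peg 1: [1]
Peg 2: [4]

After move 5 (1->2):
Peg 0: [6, 5, 3, 2]
Peg 1: []
Peg 2: [4, 1]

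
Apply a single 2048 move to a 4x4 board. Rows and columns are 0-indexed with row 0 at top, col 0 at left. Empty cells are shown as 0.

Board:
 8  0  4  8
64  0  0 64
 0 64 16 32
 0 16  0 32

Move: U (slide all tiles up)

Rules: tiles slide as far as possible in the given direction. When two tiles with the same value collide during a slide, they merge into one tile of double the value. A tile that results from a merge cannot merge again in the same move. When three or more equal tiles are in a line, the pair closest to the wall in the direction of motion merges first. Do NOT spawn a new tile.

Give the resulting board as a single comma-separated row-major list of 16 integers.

Answer: 8, 64, 4, 8, 64, 16, 16, 64, 0, 0, 0, 64, 0, 0, 0, 0

Derivation:
Slide up:
col 0: [8, 64, 0, 0] -> [8, 64, 0, 0]
col 1: [0, 0, 64, 16] -> [64, 16, 0, 0]
col 2: [4, 0, 16, 0] -> [4, 16, 0, 0]
col 3: [8, 64, 32, 32] -> [8, 64, 64, 0]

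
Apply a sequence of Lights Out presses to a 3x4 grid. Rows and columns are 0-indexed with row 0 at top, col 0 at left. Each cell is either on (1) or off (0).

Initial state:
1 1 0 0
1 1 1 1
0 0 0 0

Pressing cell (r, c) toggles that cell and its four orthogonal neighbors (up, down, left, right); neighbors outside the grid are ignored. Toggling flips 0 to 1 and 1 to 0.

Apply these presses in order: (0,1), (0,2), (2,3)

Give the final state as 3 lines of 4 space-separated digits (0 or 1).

Answer: 0 1 0 1
1 0 0 0
0 0 1 1

Derivation:
After press 1 at (0,1):
0 0 1 0
1 0 1 1
0 0 0 0

After press 2 at (0,2):
0 1 0 1
1 0 0 1
0 0 0 0

After press 3 at (2,3):
0 1 0 1
1 0 0 0
0 0 1 1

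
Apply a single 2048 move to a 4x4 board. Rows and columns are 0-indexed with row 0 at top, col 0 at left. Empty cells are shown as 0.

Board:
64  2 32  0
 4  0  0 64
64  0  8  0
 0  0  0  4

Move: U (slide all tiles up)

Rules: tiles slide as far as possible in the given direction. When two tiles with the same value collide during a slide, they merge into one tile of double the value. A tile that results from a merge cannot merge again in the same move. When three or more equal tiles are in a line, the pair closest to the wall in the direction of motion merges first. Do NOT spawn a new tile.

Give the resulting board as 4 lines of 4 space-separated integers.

Slide up:
col 0: [64, 4, 64, 0] -> [64, 4, 64, 0]
col 1: [2, 0, 0, 0] -> [2, 0, 0, 0]
col 2: [32, 0, 8, 0] -> [32, 8, 0, 0]
col 3: [0, 64, 0, 4] -> [64, 4, 0, 0]

Answer: 64  2 32 64
 4  0  8  4
64  0  0  0
 0  0  0  0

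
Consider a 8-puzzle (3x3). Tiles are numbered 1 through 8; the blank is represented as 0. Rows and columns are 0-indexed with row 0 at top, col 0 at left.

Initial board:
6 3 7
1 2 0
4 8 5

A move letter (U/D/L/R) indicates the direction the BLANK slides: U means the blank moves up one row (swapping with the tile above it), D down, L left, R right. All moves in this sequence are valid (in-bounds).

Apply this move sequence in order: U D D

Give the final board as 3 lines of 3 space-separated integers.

Answer: 6 3 7
1 2 5
4 8 0

Derivation:
After move 1 (U):
6 3 0
1 2 7
4 8 5

After move 2 (D):
6 3 7
1 2 0
4 8 5

After move 3 (D):
6 3 7
1 2 5
4 8 0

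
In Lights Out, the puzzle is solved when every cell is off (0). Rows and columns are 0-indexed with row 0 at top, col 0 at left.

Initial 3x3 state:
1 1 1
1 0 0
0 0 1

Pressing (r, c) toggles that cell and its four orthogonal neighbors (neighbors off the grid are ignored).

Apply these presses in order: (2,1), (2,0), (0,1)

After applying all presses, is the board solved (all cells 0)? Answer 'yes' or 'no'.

Answer: yes

Derivation:
After press 1 at (2,1):
1 1 1
1 1 0
1 1 0

After press 2 at (2,0):
1 1 1
0 1 0
0 0 0

After press 3 at (0,1):
0 0 0
0 0 0
0 0 0

Lights still on: 0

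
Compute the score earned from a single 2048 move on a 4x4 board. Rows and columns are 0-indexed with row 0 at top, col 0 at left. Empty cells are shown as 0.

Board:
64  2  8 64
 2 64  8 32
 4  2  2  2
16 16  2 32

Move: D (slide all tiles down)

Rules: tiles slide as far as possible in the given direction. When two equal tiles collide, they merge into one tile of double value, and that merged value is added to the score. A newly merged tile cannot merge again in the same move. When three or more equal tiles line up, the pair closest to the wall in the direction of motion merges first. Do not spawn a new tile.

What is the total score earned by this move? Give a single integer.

Answer: 20

Derivation:
Slide down:
col 0: [64, 2, 4, 16] -> [64, 2, 4, 16]  score +0 (running 0)
col 1: [2, 64, 2, 16] -> [2, 64, 2, 16]  score +0 (running 0)
col 2: [8, 8, 2, 2] -> [0, 0, 16, 4]  score +20 (running 20)
col 3: [64, 32, 2, 32] -> [64, 32, 2, 32]  score +0 (running 20)
Board after move:
64  2  0 64
 2 64  0 32
 4  2 16  2
16 16  4 32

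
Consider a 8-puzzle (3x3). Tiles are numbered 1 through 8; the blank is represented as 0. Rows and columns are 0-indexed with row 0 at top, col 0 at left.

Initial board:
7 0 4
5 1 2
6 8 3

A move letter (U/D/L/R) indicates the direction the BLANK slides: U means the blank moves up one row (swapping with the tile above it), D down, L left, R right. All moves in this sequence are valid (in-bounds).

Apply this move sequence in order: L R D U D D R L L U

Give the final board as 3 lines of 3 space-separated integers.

After move 1 (L):
0 7 4
5 1 2
6 8 3

After move 2 (R):
7 0 4
5 1 2
6 8 3

After move 3 (D):
7 1 4
5 0 2
6 8 3

After move 4 (U):
7 0 4
5 1 2
6 8 3

After move 5 (D):
7 1 4
5 0 2
6 8 3

After move 6 (D):
7 1 4
5 8 2
6 0 3

After move 7 (R):
7 1 4
5 8 2
6 3 0

After move 8 (L):
7 1 4
5 8 2
6 0 3

After move 9 (L):
7 1 4
5 8 2
0 6 3

After move 10 (U):
7 1 4
0 8 2
5 6 3

Answer: 7 1 4
0 8 2
5 6 3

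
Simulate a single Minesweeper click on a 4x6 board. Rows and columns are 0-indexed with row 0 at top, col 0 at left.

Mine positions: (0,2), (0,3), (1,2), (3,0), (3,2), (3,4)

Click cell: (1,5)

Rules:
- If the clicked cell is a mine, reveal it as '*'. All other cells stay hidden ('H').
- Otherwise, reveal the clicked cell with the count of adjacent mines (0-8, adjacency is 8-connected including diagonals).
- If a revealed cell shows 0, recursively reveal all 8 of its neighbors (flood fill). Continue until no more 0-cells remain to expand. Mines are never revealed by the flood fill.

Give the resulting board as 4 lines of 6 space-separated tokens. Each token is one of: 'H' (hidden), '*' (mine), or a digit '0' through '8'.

H H H H 1 0
H H H H 1 0
H H H H 1 1
H H H H H H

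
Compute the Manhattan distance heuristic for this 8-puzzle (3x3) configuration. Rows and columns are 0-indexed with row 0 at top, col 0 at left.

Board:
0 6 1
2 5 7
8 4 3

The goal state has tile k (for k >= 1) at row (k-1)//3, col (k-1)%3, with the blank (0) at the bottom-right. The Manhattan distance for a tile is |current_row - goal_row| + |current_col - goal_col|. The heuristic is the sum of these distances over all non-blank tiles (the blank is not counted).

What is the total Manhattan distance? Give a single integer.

Tile 6: (0,1)->(1,2) = 2
Tile 1: (0,2)->(0,0) = 2
Tile 2: (1,0)->(0,1) = 2
Tile 5: (1,1)->(1,1) = 0
Tile 7: (1,2)->(2,0) = 3
Tile 8: (2,0)->(2,1) = 1
Tile 4: (2,1)->(1,0) = 2
Tile 3: (2,2)->(0,2) = 2
Sum: 2 + 2 + 2 + 0 + 3 + 1 + 2 + 2 = 14

Answer: 14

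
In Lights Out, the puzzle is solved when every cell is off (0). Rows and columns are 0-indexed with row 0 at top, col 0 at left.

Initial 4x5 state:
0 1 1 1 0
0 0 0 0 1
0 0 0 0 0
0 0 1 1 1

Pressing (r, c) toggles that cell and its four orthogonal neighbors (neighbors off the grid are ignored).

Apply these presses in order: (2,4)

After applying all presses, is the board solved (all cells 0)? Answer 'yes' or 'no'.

Answer: no

Derivation:
After press 1 at (2,4):
0 1 1 1 0
0 0 0 0 0
0 0 0 1 1
0 0 1 1 0

Lights still on: 7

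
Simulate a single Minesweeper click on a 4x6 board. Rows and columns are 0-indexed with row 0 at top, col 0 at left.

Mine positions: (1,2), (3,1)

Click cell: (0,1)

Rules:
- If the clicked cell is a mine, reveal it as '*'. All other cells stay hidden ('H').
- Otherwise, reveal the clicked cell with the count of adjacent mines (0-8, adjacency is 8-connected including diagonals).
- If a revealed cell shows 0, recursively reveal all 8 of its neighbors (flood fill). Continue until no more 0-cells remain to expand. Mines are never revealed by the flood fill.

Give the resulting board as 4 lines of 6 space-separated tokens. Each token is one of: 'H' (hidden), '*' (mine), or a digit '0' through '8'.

H 1 H H H H
H H H H H H
H H H H H H
H H H H H H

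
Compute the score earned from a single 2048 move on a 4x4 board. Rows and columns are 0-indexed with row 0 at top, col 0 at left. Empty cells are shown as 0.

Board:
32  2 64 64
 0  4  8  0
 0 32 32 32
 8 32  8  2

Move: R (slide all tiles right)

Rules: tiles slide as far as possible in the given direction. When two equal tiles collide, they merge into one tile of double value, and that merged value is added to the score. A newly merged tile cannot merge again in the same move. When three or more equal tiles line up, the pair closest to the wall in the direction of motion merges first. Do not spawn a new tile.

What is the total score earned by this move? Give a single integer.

Answer: 192

Derivation:
Slide right:
row 0: [32, 2, 64, 64] -> [0, 32, 2, 128]  score +128 (running 128)
row 1: [0, 4, 8, 0] -> [0, 0, 4, 8]  score +0 (running 128)
row 2: [0, 32, 32, 32] -> [0, 0, 32, 64]  score +64 (running 192)
row 3: [8, 32, 8, 2] -> [8, 32, 8, 2]  score +0 (running 192)
Board after move:
  0  32   2 128
  0   0   4   8
  0   0  32  64
  8  32   8   2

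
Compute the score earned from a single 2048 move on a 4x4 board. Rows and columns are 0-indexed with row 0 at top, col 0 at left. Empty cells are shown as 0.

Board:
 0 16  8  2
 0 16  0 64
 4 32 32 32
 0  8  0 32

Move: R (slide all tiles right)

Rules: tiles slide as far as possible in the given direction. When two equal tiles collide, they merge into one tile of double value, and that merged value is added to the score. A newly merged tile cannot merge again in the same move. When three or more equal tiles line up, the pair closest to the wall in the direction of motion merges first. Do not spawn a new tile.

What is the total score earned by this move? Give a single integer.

Slide right:
row 0: [0, 16, 8, 2] -> [0, 16, 8, 2]  score +0 (running 0)
row 1: [0, 16, 0, 64] -> [0, 0, 16, 64]  score +0 (running 0)
row 2: [4, 32, 32, 32] -> [0, 4, 32, 64]  score +64 (running 64)
row 3: [0, 8, 0, 32] -> [0, 0, 8, 32]  score +0 (running 64)
Board after move:
 0 16  8  2
 0  0 16 64
 0  4 32 64
 0  0  8 32

Answer: 64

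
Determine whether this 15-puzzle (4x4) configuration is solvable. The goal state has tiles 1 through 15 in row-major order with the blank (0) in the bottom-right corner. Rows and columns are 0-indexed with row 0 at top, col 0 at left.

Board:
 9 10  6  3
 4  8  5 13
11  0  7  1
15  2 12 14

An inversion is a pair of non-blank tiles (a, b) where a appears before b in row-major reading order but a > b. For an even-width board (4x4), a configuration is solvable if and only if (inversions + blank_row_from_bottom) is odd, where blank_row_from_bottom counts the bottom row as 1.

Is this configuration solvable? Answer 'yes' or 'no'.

Answer: no

Derivation:
Inversions: 44
Blank is in row 2 (0-indexed from top), which is row 2 counting from the bottom (bottom = 1).
44 + 2 = 46, which is even, so the puzzle is not solvable.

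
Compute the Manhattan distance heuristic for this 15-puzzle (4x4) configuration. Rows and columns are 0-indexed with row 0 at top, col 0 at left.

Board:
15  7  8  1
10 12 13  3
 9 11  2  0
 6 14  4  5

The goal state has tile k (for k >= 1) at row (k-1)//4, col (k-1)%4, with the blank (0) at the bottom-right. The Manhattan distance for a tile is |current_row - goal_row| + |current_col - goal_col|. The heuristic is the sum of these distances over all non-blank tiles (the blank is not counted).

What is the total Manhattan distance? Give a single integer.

Answer: 39

Derivation:
Tile 15: at (0,0), goal (3,2), distance |0-3|+|0-2| = 5
Tile 7: at (0,1), goal (1,2), distance |0-1|+|1-2| = 2
Tile 8: at (0,2), goal (1,3), distance |0-1|+|2-3| = 2
Tile 1: at (0,3), goal (0,0), distance |0-0|+|3-0| = 3
Tile 10: at (1,0), goal (2,1), distance |1-2|+|0-1| = 2
Tile 12: at (1,1), goal (2,3), distance |1-2|+|1-3| = 3
Tile 13: at (1,2), goal (3,0), distance |1-3|+|2-0| = 4
Tile 3: at (1,3), goal (0,2), distance |1-0|+|3-2| = 2
Tile 9: at (2,0), goal (2,0), distance |2-2|+|0-0| = 0
Tile 11: at (2,1), goal (2,2), distance |2-2|+|1-2| = 1
Tile 2: at (2,2), goal (0,1), distance |2-0|+|2-1| = 3
Tile 6: at (3,0), goal (1,1), distance |3-1|+|0-1| = 3
Tile 14: at (3,1), goal (3,1), distance |3-3|+|1-1| = 0
Tile 4: at (3,2), goal (0,3), distance |3-0|+|2-3| = 4
Tile 5: at (3,3), goal (1,0), distance |3-1|+|3-0| = 5
Sum: 5 + 2 + 2 + 3 + 2 + 3 + 4 + 2 + 0 + 1 + 3 + 3 + 0 + 4 + 5 = 39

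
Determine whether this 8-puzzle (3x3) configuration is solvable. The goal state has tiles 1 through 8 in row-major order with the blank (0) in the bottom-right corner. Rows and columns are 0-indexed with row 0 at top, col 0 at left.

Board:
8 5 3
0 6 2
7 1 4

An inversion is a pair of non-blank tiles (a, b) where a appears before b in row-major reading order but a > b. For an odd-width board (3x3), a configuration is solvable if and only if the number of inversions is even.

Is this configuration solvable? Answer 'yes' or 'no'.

Inversions (pairs i<j in row-major order where tile[i] > tile[j] > 0): 19
19 is odd, so the puzzle is not solvable.

Answer: no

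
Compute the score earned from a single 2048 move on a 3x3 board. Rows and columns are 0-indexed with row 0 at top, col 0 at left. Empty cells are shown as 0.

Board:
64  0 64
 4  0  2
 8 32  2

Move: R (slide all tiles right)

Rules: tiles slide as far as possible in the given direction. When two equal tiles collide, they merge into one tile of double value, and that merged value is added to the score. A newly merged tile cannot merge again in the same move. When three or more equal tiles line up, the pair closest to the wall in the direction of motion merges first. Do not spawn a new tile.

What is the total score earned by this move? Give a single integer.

Answer: 128

Derivation:
Slide right:
row 0: [64, 0, 64] -> [0, 0, 128]  score +128 (running 128)
row 1: [4, 0, 2] -> [0, 4, 2]  score +0 (running 128)
row 2: [8, 32, 2] -> [8, 32, 2]  score +0 (running 128)
Board after move:
  0   0 128
  0   4   2
  8  32   2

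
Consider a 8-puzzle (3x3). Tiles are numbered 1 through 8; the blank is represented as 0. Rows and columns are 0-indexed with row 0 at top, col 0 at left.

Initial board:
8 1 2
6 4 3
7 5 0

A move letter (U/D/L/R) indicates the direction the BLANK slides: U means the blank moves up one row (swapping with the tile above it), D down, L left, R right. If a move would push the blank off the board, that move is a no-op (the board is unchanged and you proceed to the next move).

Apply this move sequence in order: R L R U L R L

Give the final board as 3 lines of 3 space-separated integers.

After move 1 (R):
8 1 2
6 4 3
7 5 0

After move 2 (L):
8 1 2
6 4 3
7 0 5

After move 3 (R):
8 1 2
6 4 3
7 5 0

After move 4 (U):
8 1 2
6 4 0
7 5 3

After move 5 (L):
8 1 2
6 0 4
7 5 3

After move 6 (R):
8 1 2
6 4 0
7 5 3

After move 7 (L):
8 1 2
6 0 4
7 5 3

Answer: 8 1 2
6 0 4
7 5 3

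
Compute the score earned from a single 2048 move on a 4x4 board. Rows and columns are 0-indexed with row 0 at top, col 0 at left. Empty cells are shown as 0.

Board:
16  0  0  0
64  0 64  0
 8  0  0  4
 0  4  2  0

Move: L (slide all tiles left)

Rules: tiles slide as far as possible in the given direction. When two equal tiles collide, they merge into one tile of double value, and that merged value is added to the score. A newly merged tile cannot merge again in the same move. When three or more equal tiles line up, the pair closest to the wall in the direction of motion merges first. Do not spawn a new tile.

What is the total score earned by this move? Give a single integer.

Slide left:
row 0: [16, 0, 0, 0] -> [16, 0, 0, 0]  score +0 (running 0)
row 1: [64, 0, 64, 0] -> [128, 0, 0, 0]  score +128 (running 128)
row 2: [8, 0, 0, 4] -> [8, 4, 0, 0]  score +0 (running 128)
row 3: [0, 4, 2, 0] -> [4, 2, 0, 0]  score +0 (running 128)
Board after move:
 16   0   0   0
128   0   0   0
  8   4   0   0
  4   2   0   0

Answer: 128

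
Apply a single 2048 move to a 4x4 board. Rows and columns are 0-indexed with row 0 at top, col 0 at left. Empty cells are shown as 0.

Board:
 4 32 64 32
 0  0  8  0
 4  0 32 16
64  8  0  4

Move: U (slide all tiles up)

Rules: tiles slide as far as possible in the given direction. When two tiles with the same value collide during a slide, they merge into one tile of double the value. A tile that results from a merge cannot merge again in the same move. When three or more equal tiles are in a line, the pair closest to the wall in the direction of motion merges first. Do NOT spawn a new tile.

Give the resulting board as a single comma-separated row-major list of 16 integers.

Answer: 8, 32, 64, 32, 64, 8, 8, 16, 0, 0, 32, 4, 0, 0, 0, 0

Derivation:
Slide up:
col 0: [4, 0, 4, 64] -> [8, 64, 0, 0]
col 1: [32, 0, 0, 8] -> [32, 8, 0, 0]
col 2: [64, 8, 32, 0] -> [64, 8, 32, 0]
col 3: [32, 0, 16, 4] -> [32, 16, 4, 0]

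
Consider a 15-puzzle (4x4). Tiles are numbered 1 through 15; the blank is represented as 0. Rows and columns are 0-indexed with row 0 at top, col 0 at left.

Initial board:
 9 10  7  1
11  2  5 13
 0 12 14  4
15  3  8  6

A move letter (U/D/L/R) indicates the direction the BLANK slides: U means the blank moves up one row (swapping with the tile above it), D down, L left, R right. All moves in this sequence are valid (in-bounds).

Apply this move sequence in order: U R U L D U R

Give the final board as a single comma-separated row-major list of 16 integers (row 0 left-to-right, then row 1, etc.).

After move 1 (U):
 9 10  7  1
 0  2  5 13
11 12 14  4
15  3  8  6

After move 2 (R):
 9 10  7  1
 2  0  5 13
11 12 14  4
15  3  8  6

After move 3 (U):
 9  0  7  1
 2 10  5 13
11 12 14  4
15  3  8  6

After move 4 (L):
 0  9  7  1
 2 10  5 13
11 12 14  4
15  3  8  6

After move 5 (D):
 2  9  7  1
 0 10  5 13
11 12 14  4
15  3  8  6

After move 6 (U):
 0  9  7  1
 2 10  5 13
11 12 14  4
15  3  8  6

After move 7 (R):
 9  0  7  1
 2 10  5 13
11 12 14  4
15  3  8  6

Answer: 9, 0, 7, 1, 2, 10, 5, 13, 11, 12, 14, 4, 15, 3, 8, 6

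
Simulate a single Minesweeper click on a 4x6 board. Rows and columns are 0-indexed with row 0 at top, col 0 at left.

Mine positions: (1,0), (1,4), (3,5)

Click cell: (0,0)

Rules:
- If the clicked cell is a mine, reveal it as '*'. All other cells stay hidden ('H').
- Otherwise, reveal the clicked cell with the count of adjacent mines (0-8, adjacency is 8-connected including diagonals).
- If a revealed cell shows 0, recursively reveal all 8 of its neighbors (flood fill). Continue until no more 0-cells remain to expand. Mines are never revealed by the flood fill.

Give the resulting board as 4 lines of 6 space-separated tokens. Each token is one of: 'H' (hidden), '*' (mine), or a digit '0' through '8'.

1 H H H H H
H H H H H H
H H H H H H
H H H H H H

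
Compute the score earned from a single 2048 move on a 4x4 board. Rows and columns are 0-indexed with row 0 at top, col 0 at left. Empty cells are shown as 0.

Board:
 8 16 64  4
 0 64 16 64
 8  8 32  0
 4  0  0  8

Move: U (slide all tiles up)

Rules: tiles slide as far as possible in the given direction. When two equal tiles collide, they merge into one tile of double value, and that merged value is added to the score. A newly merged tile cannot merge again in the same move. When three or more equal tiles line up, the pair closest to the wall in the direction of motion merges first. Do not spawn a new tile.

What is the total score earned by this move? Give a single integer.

Slide up:
col 0: [8, 0, 8, 4] -> [16, 4, 0, 0]  score +16 (running 16)
col 1: [16, 64, 8, 0] -> [16, 64, 8, 0]  score +0 (running 16)
col 2: [64, 16, 32, 0] -> [64, 16, 32, 0]  score +0 (running 16)
col 3: [4, 64, 0, 8] -> [4, 64, 8, 0]  score +0 (running 16)
Board after move:
16 16 64  4
 4 64 16 64
 0  8 32  8
 0  0  0  0

Answer: 16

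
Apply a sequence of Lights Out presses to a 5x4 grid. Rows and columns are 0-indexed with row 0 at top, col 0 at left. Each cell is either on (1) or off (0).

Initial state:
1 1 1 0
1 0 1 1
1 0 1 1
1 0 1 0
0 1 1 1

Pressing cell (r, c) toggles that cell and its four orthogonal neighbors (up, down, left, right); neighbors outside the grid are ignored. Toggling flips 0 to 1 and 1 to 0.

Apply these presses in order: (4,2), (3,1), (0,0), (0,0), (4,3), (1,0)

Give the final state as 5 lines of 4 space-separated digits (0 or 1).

Answer: 0 1 1 0
0 1 1 1
0 1 1 1
0 1 1 1
0 1 1 1

Derivation:
After press 1 at (4,2):
1 1 1 0
1 0 1 1
1 0 1 1
1 0 0 0
0 0 0 0

After press 2 at (3,1):
1 1 1 0
1 0 1 1
1 1 1 1
0 1 1 0
0 1 0 0

After press 3 at (0,0):
0 0 1 0
0 0 1 1
1 1 1 1
0 1 1 0
0 1 0 0

After press 4 at (0,0):
1 1 1 0
1 0 1 1
1 1 1 1
0 1 1 0
0 1 0 0

After press 5 at (4,3):
1 1 1 0
1 0 1 1
1 1 1 1
0 1 1 1
0 1 1 1

After press 6 at (1,0):
0 1 1 0
0 1 1 1
0 1 1 1
0 1 1 1
0 1 1 1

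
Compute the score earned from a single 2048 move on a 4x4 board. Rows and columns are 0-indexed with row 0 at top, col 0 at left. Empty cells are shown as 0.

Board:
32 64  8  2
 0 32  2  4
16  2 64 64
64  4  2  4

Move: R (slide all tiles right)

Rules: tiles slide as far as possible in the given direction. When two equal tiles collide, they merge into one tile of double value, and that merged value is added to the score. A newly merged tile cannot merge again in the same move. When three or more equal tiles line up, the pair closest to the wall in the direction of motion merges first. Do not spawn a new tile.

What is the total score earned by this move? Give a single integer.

Answer: 128

Derivation:
Slide right:
row 0: [32, 64, 8, 2] -> [32, 64, 8, 2]  score +0 (running 0)
row 1: [0, 32, 2, 4] -> [0, 32, 2, 4]  score +0 (running 0)
row 2: [16, 2, 64, 64] -> [0, 16, 2, 128]  score +128 (running 128)
row 3: [64, 4, 2, 4] -> [64, 4, 2, 4]  score +0 (running 128)
Board after move:
 32  64   8   2
  0  32   2   4
  0  16   2 128
 64   4   2   4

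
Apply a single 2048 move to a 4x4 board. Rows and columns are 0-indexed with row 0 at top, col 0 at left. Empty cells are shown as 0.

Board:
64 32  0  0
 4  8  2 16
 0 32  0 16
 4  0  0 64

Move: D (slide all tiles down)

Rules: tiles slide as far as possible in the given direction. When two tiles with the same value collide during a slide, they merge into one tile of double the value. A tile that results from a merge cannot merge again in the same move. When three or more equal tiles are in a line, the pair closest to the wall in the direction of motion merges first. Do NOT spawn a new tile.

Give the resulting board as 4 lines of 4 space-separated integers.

Answer:  0  0  0  0
 0 32  0  0
64  8  0 32
 8 32  2 64

Derivation:
Slide down:
col 0: [64, 4, 0, 4] -> [0, 0, 64, 8]
col 1: [32, 8, 32, 0] -> [0, 32, 8, 32]
col 2: [0, 2, 0, 0] -> [0, 0, 0, 2]
col 3: [0, 16, 16, 64] -> [0, 0, 32, 64]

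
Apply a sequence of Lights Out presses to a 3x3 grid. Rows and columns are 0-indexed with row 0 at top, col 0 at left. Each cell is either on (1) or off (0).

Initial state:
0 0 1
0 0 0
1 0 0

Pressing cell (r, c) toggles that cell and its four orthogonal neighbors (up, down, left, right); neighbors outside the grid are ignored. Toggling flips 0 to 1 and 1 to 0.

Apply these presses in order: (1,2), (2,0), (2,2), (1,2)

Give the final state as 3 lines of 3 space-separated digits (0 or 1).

Answer: 0 0 1
1 0 1
0 0 1

Derivation:
After press 1 at (1,2):
0 0 0
0 1 1
1 0 1

After press 2 at (2,0):
0 0 0
1 1 1
0 1 1

After press 3 at (2,2):
0 0 0
1 1 0
0 0 0

After press 4 at (1,2):
0 0 1
1 0 1
0 0 1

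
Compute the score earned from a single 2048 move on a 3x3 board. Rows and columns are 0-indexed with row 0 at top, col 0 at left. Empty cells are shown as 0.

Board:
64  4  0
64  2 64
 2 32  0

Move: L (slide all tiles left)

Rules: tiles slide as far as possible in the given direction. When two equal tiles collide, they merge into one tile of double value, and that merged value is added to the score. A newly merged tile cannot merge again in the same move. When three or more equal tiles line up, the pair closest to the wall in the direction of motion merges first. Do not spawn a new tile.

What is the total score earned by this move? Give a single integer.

Slide left:
row 0: [64, 4, 0] -> [64, 4, 0]  score +0 (running 0)
row 1: [64, 2, 64] -> [64, 2, 64]  score +0 (running 0)
row 2: [2, 32, 0] -> [2, 32, 0]  score +0 (running 0)
Board after move:
64  4  0
64  2 64
 2 32  0

Answer: 0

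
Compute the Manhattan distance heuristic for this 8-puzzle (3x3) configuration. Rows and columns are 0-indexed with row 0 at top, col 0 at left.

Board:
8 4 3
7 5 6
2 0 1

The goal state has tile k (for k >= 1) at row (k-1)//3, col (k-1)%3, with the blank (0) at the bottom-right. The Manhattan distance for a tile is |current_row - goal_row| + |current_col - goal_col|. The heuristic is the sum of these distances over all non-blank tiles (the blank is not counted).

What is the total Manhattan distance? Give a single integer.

Answer: 13

Derivation:
Tile 8: at (0,0), goal (2,1), distance |0-2|+|0-1| = 3
Tile 4: at (0,1), goal (1,0), distance |0-1|+|1-0| = 2
Tile 3: at (0,2), goal (0,2), distance |0-0|+|2-2| = 0
Tile 7: at (1,0), goal (2,0), distance |1-2|+|0-0| = 1
Tile 5: at (1,1), goal (1,1), distance |1-1|+|1-1| = 0
Tile 6: at (1,2), goal (1,2), distance |1-1|+|2-2| = 0
Tile 2: at (2,0), goal (0,1), distance |2-0|+|0-1| = 3
Tile 1: at (2,2), goal (0,0), distance |2-0|+|2-0| = 4
Sum: 3 + 2 + 0 + 1 + 0 + 0 + 3 + 4 = 13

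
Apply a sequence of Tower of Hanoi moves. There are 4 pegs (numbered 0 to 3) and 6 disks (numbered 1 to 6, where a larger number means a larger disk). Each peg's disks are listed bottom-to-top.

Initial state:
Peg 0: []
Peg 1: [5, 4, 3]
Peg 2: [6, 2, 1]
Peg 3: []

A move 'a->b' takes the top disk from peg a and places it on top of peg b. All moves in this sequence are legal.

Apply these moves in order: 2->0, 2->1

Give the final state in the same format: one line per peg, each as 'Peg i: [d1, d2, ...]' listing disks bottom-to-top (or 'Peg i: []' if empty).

After move 1 (2->0):
Peg 0: [1]
Peg 1: [5, 4, 3]
Peg 2: [6, 2]
Peg 3: []

After move 2 (2->1):
Peg 0: [1]
Peg 1: [5, 4, 3, 2]
Peg 2: [6]
Peg 3: []

Answer: Peg 0: [1]
Peg 1: [5, 4, 3, 2]
Peg 2: [6]
Peg 3: []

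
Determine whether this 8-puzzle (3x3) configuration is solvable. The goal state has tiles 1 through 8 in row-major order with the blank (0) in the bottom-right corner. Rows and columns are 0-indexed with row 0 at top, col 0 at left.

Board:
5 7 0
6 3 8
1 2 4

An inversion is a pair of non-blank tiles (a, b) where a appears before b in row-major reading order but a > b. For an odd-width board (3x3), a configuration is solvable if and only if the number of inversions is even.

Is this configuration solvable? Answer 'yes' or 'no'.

Answer: yes

Derivation:
Inversions (pairs i<j in row-major order where tile[i] > tile[j] > 0): 18
18 is even, so the puzzle is solvable.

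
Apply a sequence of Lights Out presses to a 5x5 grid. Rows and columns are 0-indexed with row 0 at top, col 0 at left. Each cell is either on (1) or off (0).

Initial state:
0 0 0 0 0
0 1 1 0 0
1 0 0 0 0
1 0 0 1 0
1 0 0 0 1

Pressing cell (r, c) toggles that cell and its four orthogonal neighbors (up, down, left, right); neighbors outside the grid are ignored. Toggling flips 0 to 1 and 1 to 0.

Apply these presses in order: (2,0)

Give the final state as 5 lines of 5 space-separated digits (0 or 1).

After press 1 at (2,0):
0 0 0 0 0
1 1 1 0 0
0 1 0 0 0
0 0 0 1 0
1 0 0 0 1

Answer: 0 0 0 0 0
1 1 1 0 0
0 1 0 0 0
0 0 0 1 0
1 0 0 0 1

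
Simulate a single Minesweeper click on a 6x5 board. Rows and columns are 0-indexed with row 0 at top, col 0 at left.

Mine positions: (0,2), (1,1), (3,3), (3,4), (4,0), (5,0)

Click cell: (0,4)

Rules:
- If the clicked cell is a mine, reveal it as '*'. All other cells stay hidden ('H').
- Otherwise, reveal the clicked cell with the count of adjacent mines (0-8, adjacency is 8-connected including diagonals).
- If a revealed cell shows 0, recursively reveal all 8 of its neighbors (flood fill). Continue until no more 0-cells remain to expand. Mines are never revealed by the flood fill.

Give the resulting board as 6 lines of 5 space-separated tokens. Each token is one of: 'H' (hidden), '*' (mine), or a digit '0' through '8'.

H H H 1 0
H H H 1 0
H H H 2 2
H H H H H
H H H H H
H H H H H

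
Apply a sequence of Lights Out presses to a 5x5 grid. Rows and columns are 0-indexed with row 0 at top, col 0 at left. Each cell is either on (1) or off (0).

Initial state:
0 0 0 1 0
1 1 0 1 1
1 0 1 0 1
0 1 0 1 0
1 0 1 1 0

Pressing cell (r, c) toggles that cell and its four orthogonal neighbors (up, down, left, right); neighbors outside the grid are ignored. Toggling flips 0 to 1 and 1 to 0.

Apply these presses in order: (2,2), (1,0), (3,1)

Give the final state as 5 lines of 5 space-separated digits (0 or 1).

After press 1 at (2,2):
0 0 0 1 0
1 1 1 1 1
1 1 0 1 1
0 1 1 1 0
1 0 1 1 0

After press 2 at (1,0):
1 0 0 1 0
0 0 1 1 1
0 1 0 1 1
0 1 1 1 0
1 0 1 1 0

After press 3 at (3,1):
1 0 0 1 0
0 0 1 1 1
0 0 0 1 1
1 0 0 1 0
1 1 1 1 0

Answer: 1 0 0 1 0
0 0 1 1 1
0 0 0 1 1
1 0 0 1 0
1 1 1 1 0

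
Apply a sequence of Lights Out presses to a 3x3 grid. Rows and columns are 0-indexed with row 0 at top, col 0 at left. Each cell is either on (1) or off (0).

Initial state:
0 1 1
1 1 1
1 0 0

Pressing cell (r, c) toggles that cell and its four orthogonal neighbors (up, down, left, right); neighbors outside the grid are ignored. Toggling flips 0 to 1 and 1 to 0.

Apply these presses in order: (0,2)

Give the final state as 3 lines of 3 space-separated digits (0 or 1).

After press 1 at (0,2):
0 0 0
1 1 0
1 0 0

Answer: 0 0 0
1 1 0
1 0 0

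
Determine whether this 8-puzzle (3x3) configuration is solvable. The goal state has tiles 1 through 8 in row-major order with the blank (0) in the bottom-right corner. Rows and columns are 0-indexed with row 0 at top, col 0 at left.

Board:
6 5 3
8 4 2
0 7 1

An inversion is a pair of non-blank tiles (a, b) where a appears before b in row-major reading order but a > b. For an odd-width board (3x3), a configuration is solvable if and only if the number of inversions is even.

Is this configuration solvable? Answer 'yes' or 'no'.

Answer: no

Derivation:
Inversions (pairs i<j in row-major order where tile[i] > tile[j] > 0): 19
19 is odd, so the puzzle is not solvable.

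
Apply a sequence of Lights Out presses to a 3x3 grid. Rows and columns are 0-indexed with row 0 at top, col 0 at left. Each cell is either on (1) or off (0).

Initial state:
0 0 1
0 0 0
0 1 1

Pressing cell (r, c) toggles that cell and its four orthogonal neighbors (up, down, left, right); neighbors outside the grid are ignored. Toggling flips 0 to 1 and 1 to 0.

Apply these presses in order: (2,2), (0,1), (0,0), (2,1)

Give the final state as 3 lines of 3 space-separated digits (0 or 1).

After press 1 at (2,2):
0 0 1
0 0 1
0 0 0

After press 2 at (0,1):
1 1 0
0 1 1
0 0 0

After press 3 at (0,0):
0 0 0
1 1 1
0 0 0

After press 4 at (2,1):
0 0 0
1 0 1
1 1 1

Answer: 0 0 0
1 0 1
1 1 1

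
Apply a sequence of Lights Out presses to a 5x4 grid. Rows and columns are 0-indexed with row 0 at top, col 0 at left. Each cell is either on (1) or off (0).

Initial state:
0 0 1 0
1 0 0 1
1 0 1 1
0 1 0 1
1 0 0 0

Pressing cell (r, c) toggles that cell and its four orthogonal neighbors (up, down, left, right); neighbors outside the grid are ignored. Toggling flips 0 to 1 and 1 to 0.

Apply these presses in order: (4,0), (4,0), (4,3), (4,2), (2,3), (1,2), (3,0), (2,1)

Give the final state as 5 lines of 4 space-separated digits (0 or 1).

After press 1 at (4,0):
0 0 1 0
1 0 0 1
1 0 1 1
1 1 0 1
0 1 0 0

After press 2 at (4,0):
0 0 1 0
1 0 0 1
1 0 1 1
0 1 0 1
1 0 0 0

After press 3 at (4,3):
0 0 1 0
1 0 0 1
1 0 1 1
0 1 0 0
1 0 1 1

After press 4 at (4,2):
0 0 1 0
1 0 0 1
1 0 1 1
0 1 1 0
1 1 0 0

After press 5 at (2,3):
0 0 1 0
1 0 0 0
1 0 0 0
0 1 1 1
1 1 0 0

After press 6 at (1,2):
0 0 0 0
1 1 1 1
1 0 1 0
0 1 1 1
1 1 0 0

After press 7 at (3,0):
0 0 0 0
1 1 1 1
0 0 1 0
1 0 1 1
0 1 0 0

After press 8 at (2,1):
0 0 0 0
1 0 1 1
1 1 0 0
1 1 1 1
0 1 0 0

Answer: 0 0 0 0
1 0 1 1
1 1 0 0
1 1 1 1
0 1 0 0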